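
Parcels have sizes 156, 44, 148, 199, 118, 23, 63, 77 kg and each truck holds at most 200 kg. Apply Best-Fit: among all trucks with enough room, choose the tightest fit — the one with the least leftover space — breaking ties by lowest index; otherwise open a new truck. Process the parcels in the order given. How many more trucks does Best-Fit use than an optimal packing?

Best-Fit: [156,44] [148,23] [199] [118,63] [77] → 5 trucks.
Total size 828 kg; any packing needs at least ⌈828/200⌉ = 5 trucks.
So 5 is already optimal.

0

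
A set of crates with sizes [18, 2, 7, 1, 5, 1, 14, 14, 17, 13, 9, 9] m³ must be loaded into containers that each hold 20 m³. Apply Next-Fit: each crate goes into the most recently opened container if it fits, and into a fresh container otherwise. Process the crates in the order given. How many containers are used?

7

Put 18 m³ in container 1; 2 m³ remain.
Put 2 m³ in container 1; 0 m³ remain.
Put 7 m³ in container 2; 13 m³ remain.
Put 1 m³ in container 2; 12 m³ remain.
Put 5 m³ in container 2; 7 m³ remain.
Put 1 m³ in container 2; 6 m³ remain.
Put 14 m³ in container 3; 6 m³ remain.
Put 14 m³ in container 4; 6 m³ remain.
Put 17 m³ in container 5; 3 m³ remain.
Put 13 m³ in container 6; 7 m³ remain.
Put 9 m³ in container 7; 11 m³ remain.
Put 9 m³ in container 7; 2 m³ remain.
Final containers: [18,2] [7,1,5,1] [14] [14] [17] [13] [9,9].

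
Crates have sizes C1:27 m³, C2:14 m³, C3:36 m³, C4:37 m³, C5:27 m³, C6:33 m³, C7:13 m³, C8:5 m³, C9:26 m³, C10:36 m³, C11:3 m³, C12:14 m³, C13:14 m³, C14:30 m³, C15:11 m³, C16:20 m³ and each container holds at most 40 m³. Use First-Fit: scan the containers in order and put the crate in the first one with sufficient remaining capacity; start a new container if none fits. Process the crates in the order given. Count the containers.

C1 (27 m³) → container 1 (remaining 13 m³)
C2 (14 m³) → container 2 (remaining 26 m³)
C3 (36 m³) → container 3 (remaining 4 m³)
C4 (37 m³) → container 4 (remaining 3 m³)
C5 (27 m³) → container 5 (remaining 13 m³)
C6 (33 m³) → container 6 (remaining 7 m³)
C7 (13 m³) → container 1 (remaining 0 m³)
C8 (5 m³) → container 2 (remaining 21 m³)
C9 (26 m³) → container 7 (remaining 14 m³)
C10 (36 m³) → container 8 (remaining 4 m³)
C11 (3 m³) → container 2 (remaining 18 m³)
C12 (14 m³) → container 2 (remaining 4 m³)
C13 (14 m³) → container 7 (remaining 0 m³)
C14 (30 m³) → container 9 (remaining 10 m³)
C15 (11 m³) → container 5 (remaining 2 m³)
C16 (20 m³) → container 10 (remaining 20 m³)

10 containers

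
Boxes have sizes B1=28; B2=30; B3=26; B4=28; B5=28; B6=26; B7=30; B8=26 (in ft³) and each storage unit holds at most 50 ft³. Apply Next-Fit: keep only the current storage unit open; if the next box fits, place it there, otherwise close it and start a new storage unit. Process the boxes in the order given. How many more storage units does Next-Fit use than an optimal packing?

Next-Fit: [28] [30] [26] [28] [28] [26] [30] [26] → 8 storage units.
8 boxes exceed 25 ft³ (half the capacity), and no two of those can share a storage unit, so at least 8 storage units are needed.
So 8 is already optimal.

0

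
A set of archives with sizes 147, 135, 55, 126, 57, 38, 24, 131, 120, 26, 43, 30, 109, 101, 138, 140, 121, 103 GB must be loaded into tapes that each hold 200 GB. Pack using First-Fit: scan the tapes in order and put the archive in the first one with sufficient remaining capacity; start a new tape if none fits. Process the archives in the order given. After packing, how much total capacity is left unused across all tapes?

556

Put 147 GB in tape 1; 53 GB remain.
Put 135 GB in tape 2; 65 GB remain.
Put 55 GB in tape 2; 10 GB remain.
Put 126 GB in tape 3; 74 GB remain.
Put 57 GB in tape 3; 17 GB remain.
Put 38 GB in tape 1; 15 GB remain.
Put 24 GB in tape 4; 176 GB remain.
Put 131 GB in tape 4; 45 GB remain.
Put 120 GB in tape 5; 80 GB remain.
Put 26 GB in tape 4; 19 GB remain.
Put 43 GB in tape 5; 37 GB remain.
Put 30 GB in tape 5; 7 GB remain.
Put 109 GB in tape 6; 91 GB remain.
Put 101 GB in tape 7; 99 GB remain.
Put 138 GB in tape 8; 62 GB remain.
Put 140 GB in tape 9; 60 GB remain.
Put 121 GB in tape 10; 79 GB remain.
Put 103 GB in tape 11; 97 GB remain.
11 tapes × 200 GB = 2200 GB; used 1644 GB; unused 556 GB.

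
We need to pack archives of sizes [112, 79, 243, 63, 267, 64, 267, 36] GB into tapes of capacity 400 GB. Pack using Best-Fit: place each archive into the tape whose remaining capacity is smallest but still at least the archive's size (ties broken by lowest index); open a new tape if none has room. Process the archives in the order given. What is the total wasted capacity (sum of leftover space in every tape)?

Put 112 GB in tape 1; 288 GB remain.
Put 79 GB in tape 1; 209 GB remain.
Put 243 GB in tape 2; 157 GB remain.
Put 63 GB in tape 2; 94 GB remain.
Put 267 GB in tape 3; 133 GB remain.
Put 64 GB in tape 2; 30 GB remain.
Put 267 GB in tape 4; 133 GB remain.
Put 36 GB in tape 3; 97 GB remain.
4 tapes × 400 GB = 1600 GB; used 1131 GB; unused 469 GB.

469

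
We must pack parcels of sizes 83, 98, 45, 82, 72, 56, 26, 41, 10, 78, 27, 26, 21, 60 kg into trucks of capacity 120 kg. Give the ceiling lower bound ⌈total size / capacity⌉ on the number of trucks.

Total size = 83 + 98 + 45 + 82 + 72 + 56 + 26 + 41 + 10 + 78 + 27 + 26 + 21 + 60 = 725 kg.
⌈725 / 120⌉ = 7.

7 trucks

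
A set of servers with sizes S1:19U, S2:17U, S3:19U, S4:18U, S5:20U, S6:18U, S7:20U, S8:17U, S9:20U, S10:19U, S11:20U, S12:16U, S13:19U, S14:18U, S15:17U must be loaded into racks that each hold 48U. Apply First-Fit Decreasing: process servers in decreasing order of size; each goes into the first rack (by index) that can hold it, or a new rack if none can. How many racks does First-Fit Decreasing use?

8

Sorted descending: 20, 20, 20, 20, 19, 19, 19, 19, 18, 18, 18, 17, 17, 17, 16.
20U → rack 1 (remaining 28U)
20U → rack 1 (remaining 8U)
20U → rack 2 (remaining 28U)
20U → rack 2 (remaining 8U)
19U → rack 3 (remaining 29U)
19U → rack 3 (remaining 10U)
19U → rack 4 (remaining 29U)
19U → rack 4 (remaining 10U)
18U → rack 5 (remaining 30U)
18U → rack 5 (remaining 12U)
18U → rack 6 (remaining 30U)
17U → rack 6 (remaining 13U)
17U → rack 7 (remaining 31U)
17U → rack 7 (remaining 14U)
16U → rack 8 (remaining 32U)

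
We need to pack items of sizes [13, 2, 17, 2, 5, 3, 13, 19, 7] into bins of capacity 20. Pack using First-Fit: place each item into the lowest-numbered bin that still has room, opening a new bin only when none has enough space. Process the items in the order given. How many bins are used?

5

bin 1: place 13, 7 left
bin 1: place 2, 5 left
bin 2: place 17, 3 left
bin 1: place 2, 3 left
bin 3: place 5, 15 left
bin 1: place 3, 0 left
bin 3: place 13, 2 left
bin 4: place 19, 1 left
bin 5: place 7, 13 left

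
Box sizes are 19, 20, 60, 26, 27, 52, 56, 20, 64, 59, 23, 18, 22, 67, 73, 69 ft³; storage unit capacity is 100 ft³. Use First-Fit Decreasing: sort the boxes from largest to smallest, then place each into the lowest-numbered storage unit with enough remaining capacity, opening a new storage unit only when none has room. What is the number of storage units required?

8 storage units

Sorted descending: 73, 69, 67, 64, 60, 59, 56, 52, 27, 26, 23, 22, 20, 20, 19, 18.
storage unit 1: place 73 ft³, 27 ft³ left
storage unit 2: place 69 ft³, 31 ft³ left
storage unit 3: place 67 ft³, 33 ft³ left
storage unit 4: place 64 ft³, 36 ft³ left
storage unit 5: place 60 ft³, 40 ft³ left
storage unit 6: place 59 ft³, 41 ft³ left
storage unit 7: place 56 ft³, 44 ft³ left
storage unit 8: place 52 ft³, 48 ft³ left
storage unit 1: place 27 ft³, 0 ft³ left
storage unit 2: place 26 ft³, 5 ft³ left
storage unit 3: place 23 ft³, 10 ft³ left
storage unit 4: place 22 ft³, 14 ft³ left
storage unit 5: place 20 ft³, 20 ft³ left
storage unit 5: place 20 ft³, 0 ft³ left
storage unit 6: place 19 ft³, 22 ft³ left
storage unit 6: place 18 ft³, 4 ft³ left
Final storage units: [73,27] [69,26] [67,23] [64,22] [60,20,20] [59,19,18] [56] [52].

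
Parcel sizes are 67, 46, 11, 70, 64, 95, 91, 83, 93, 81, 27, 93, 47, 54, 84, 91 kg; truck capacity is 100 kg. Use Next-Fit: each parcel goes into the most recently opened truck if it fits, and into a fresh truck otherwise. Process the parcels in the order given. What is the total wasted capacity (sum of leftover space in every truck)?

truck 1: place 67 kg, 33 kg left
truck 2: place 46 kg, 54 kg left
truck 2: place 11 kg, 43 kg left
truck 3: place 70 kg, 30 kg left
truck 4: place 64 kg, 36 kg left
truck 5: place 95 kg, 5 kg left
truck 6: place 91 kg, 9 kg left
truck 7: place 83 kg, 17 kg left
truck 8: place 93 kg, 7 kg left
truck 9: place 81 kg, 19 kg left
truck 10: place 27 kg, 73 kg left
truck 11: place 93 kg, 7 kg left
truck 12: place 47 kg, 53 kg left
truck 13: place 54 kg, 46 kg left
truck 14: place 84 kg, 16 kg left
truck 15: place 91 kg, 9 kg left
15 trucks × 100 kg = 1500 kg; used 1097 kg; unused 403 kg.

403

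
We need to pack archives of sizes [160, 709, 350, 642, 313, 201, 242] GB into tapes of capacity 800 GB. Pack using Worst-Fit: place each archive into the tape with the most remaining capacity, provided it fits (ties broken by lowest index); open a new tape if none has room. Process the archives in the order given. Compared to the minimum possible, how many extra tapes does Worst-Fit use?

Worst-Fit: [160,350,242] [709] [642] [313,201] → 4 tapes.
Total size 2617 GB; any packing needs at least ⌈2617/800⌉ = 4 tapes.
So 4 is already optimal.

0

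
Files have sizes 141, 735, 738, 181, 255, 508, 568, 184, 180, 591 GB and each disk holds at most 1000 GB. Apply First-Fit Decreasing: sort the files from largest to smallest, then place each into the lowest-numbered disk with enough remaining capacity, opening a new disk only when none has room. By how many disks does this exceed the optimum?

0

First-Fit Decreasing: [738,255] [735,184] [591,181,180] [568,141] [508] → 5 disks.
Total size 4081 GB; any packing needs at least ⌈4081/1000⌉ = 5 disks.
So 5 is already optimal.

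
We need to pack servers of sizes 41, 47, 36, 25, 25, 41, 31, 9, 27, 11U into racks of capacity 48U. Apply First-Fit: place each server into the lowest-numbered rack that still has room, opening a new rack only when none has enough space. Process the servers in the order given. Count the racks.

8

rack 1: place 41U, 7U left
rack 2: place 47U, 1U left
rack 3: place 36U, 12U left
rack 4: place 25U, 23U left
rack 5: place 25U, 23U left
rack 6: place 41U, 7U left
rack 7: place 31U, 17U left
rack 3: place 9U, 3U left
rack 8: place 27U, 21U left
rack 4: place 11U, 12U left
Final racks: [41] [47] [36,9] [25,11] [25] [41] [31] [27].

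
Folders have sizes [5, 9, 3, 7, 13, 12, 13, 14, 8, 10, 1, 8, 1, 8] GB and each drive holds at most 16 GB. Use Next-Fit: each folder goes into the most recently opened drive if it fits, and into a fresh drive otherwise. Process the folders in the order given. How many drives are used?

10 drives

drive 1: place 5 GB, 11 GB left
drive 1: place 9 GB, 2 GB left
drive 2: place 3 GB, 13 GB left
drive 2: place 7 GB, 6 GB left
drive 3: place 13 GB, 3 GB left
drive 4: place 12 GB, 4 GB left
drive 5: place 13 GB, 3 GB left
drive 6: place 14 GB, 2 GB left
drive 7: place 8 GB, 8 GB left
drive 8: place 10 GB, 6 GB left
drive 8: place 1 GB, 5 GB left
drive 9: place 8 GB, 8 GB left
drive 9: place 1 GB, 7 GB left
drive 10: place 8 GB, 8 GB left
Final drives: [5,9] [3,7] [13] [12] [13] [14] [8] [10,1] [8,1] [8].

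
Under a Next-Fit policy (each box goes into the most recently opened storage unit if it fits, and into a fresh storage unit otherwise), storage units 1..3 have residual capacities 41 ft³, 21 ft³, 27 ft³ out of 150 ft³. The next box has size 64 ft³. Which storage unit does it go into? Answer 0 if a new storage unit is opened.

Next-Fit only looks at storage unit 3, which has 27 ft³ free.
64 ft³ does not fit, so a new storage unit is opened.

0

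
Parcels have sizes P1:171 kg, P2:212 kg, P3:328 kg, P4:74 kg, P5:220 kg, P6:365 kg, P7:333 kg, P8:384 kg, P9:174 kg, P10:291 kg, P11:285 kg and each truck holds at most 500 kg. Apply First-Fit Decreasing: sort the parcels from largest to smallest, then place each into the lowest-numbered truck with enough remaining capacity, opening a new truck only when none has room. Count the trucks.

7

Sorted descending: 384, 365, 333, 328, 291, 285, 220, 212, 174, 171, 74.
truck 1: place 384 kg, 116 kg left
truck 2: place 365 kg, 135 kg left
truck 3: place 333 kg, 167 kg left
truck 4: place 328 kg, 172 kg left
truck 5: place 291 kg, 209 kg left
truck 6: place 285 kg, 215 kg left
truck 7: place 220 kg, 280 kg left
truck 6: place 212 kg, 3 kg left
truck 5: place 174 kg, 35 kg left
truck 4: place 171 kg, 1 kg left
truck 1: place 74 kg, 42 kg left
Final trucks: [384,74] [365] [333] [328,171] [291,174] [285,212] [220].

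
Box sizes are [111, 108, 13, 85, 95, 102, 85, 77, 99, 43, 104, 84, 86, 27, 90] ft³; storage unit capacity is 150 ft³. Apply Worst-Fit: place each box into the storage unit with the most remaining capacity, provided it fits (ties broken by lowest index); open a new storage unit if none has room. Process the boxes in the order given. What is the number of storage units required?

12 storage units

Put 111 ft³ in storage unit 1; 39 ft³ remain.
Put 108 ft³ in storage unit 2; 42 ft³ remain.
Put 13 ft³ in storage unit 2; 29 ft³ remain.
Put 85 ft³ in storage unit 3; 65 ft³ remain.
Put 95 ft³ in storage unit 4; 55 ft³ remain.
Put 102 ft³ in storage unit 5; 48 ft³ remain.
Put 85 ft³ in storage unit 6; 65 ft³ remain.
Put 77 ft³ in storage unit 7; 73 ft³ remain.
Put 99 ft³ in storage unit 8; 51 ft³ remain.
Put 43 ft³ in storage unit 7; 30 ft³ remain.
Put 104 ft³ in storage unit 9; 46 ft³ remain.
Put 84 ft³ in storage unit 10; 66 ft³ remain.
Put 86 ft³ in storage unit 11; 64 ft³ remain.
Put 27 ft³ in storage unit 10; 39 ft³ remain.
Put 90 ft³ in storage unit 12; 60 ft³ remain.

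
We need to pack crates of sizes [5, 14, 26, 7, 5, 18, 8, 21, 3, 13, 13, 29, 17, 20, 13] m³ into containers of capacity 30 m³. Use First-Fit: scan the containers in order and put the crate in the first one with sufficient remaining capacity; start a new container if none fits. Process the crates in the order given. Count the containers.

Put 5 m³ in container 1; 25 m³ remain.
Put 14 m³ in container 1; 11 m³ remain.
Put 26 m³ in container 2; 4 m³ remain.
Put 7 m³ in container 1; 4 m³ remain.
Put 5 m³ in container 3; 25 m³ remain.
Put 18 m³ in container 3; 7 m³ remain.
Put 8 m³ in container 4; 22 m³ remain.
Put 21 m³ in container 4; 1 m³ remain.
Put 3 m³ in container 1; 1 m³ remain.
Put 13 m³ in container 5; 17 m³ remain.
Put 13 m³ in container 5; 4 m³ remain.
Put 29 m³ in container 6; 1 m³ remain.
Put 17 m³ in container 7; 13 m³ remain.
Put 20 m³ in container 8; 10 m³ remain.
Put 13 m³ in container 7; 0 m³ remain.
Final containers: [5,14,7,3] [26] [5,18] [8,21] [13,13] [29] [17,13] [20].

8 containers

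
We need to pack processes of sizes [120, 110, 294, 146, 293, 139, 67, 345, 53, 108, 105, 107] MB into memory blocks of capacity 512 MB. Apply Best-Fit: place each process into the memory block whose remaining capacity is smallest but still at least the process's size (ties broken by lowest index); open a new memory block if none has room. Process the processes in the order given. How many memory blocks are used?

4 memory blocks

120 MB → memory block 1 (remaining 392 MB)
110 MB → memory block 1 (remaining 282 MB)
294 MB → memory block 2 (remaining 218 MB)
146 MB → memory block 2 (remaining 72 MB)
293 MB → memory block 3 (remaining 219 MB)
139 MB → memory block 3 (remaining 80 MB)
67 MB → memory block 2 (remaining 5 MB)
345 MB → memory block 4 (remaining 167 MB)
53 MB → memory block 3 (remaining 27 MB)
108 MB → memory block 4 (remaining 59 MB)
105 MB → memory block 1 (remaining 177 MB)
107 MB → memory block 1 (remaining 70 MB)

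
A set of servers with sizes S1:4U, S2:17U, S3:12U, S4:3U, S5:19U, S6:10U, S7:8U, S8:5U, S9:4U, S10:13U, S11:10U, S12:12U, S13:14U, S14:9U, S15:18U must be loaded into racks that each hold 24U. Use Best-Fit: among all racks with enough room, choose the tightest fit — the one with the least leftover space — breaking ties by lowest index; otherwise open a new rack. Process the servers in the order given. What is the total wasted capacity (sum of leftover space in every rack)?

10

rack 1: place S1 (4U), 20U left
rack 1: place S2 (17U), 3U left
rack 2: place S3 (12U), 12U left
rack 1: place S4 (3U), 0U left
rack 3: place S5 (19U), 5U left
rack 2: place S6 (10U), 2U left
rack 4: place S7 (8U), 16U left
rack 3: place S8 (5U), 0U left
rack 4: place S9 (4U), 12U left
rack 5: place S10 (13U), 11U left
rack 5: place S11 (10U), 1U left
rack 4: place S12 (12U), 0U left
rack 6: place S13 (14U), 10U left
rack 6: place S14 (9U), 1U left
rack 7: place S15 (18U), 6U left
7 racks × 24U = 168U; used 158U; unused 10U.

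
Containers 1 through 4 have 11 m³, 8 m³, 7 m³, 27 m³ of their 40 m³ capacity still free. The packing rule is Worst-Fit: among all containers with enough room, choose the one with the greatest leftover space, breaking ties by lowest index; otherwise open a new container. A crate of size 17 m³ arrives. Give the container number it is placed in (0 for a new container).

Containers with room: container 4 (27 m³).
Most room is container 4 with 27 m³ free.

4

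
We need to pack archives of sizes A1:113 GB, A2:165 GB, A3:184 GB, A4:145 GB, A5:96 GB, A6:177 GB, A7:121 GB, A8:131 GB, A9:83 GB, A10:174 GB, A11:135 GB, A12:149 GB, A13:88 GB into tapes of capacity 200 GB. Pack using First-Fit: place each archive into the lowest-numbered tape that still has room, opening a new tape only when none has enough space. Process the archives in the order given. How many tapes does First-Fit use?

tape 1: place A1 (113 GB), 87 GB left
tape 2: place A2 (165 GB), 35 GB left
tape 3: place A3 (184 GB), 16 GB left
tape 4: place A4 (145 GB), 55 GB left
tape 5: place A5 (96 GB), 104 GB left
tape 6: place A6 (177 GB), 23 GB left
tape 7: place A7 (121 GB), 79 GB left
tape 8: place A8 (131 GB), 69 GB left
tape 1: place A9 (83 GB), 4 GB left
tape 9: place A10 (174 GB), 26 GB left
tape 10: place A11 (135 GB), 65 GB left
tape 11: place A12 (149 GB), 51 GB left
tape 5: place A13 (88 GB), 16 GB left

11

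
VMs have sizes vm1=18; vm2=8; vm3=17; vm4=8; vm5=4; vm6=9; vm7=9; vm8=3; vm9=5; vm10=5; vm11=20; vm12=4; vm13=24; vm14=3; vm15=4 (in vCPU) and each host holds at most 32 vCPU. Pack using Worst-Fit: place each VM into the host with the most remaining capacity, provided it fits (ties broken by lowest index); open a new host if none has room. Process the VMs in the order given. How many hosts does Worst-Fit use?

5 hosts

vm1 (18 vCPU) → host 1 (remaining 14 vCPU)
vm2 (8 vCPU) → host 1 (remaining 6 vCPU)
vm3 (17 vCPU) → host 2 (remaining 15 vCPU)
vm4 (8 vCPU) → host 2 (remaining 7 vCPU)
vm5 (4 vCPU) → host 2 (remaining 3 vCPU)
vm6 (9 vCPU) → host 3 (remaining 23 vCPU)
vm7 (9 vCPU) → host 3 (remaining 14 vCPU)
vm8 (3 vCPU) → host 3 (remaining 11 vCPU)
vm9 (5 vCPU) → host 3 (remaining 6 vCPU)
vm10 (5 vCPU) → host 1 (remaining 1 vCPU)
vm11 (20 vCPU) → host 4 (remaining 12 vCPU)
vm12 (4 vCPU) → host 4 (remaining 8 vCPU)
vm13 (24 vCPU) → host 5 (remaining 8 vCPU)
vm14 (3 vCPU) → host 4 (remaining 5 vCPU)
vm15 (4 vCPU) → host 5 (remaining 4 vCPU)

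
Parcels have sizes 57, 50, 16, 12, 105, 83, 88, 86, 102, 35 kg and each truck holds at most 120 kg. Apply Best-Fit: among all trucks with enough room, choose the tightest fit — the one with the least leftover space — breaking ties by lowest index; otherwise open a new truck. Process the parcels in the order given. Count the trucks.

57 kg → truck 1 (remaining 63 kg)
50 kg → truck 1 (remaining 13 kg)
16 kg → truck 2 (remaining 104 kg)
12 kg → truck 1 (remaining 1 kg)
105 kg → truck 3 (remaining 15 kg)
83 kg → truck 2 (remaining 21 kg)
88 kg → truck 4 (remaining 32 kg)
86 kg → truck 5 (remaining 34 kg)
102 kg → truck 6 (remaining 18 kg)
35 kg → truck 7 (remaining 85 kg)
Final trucks: [57,50,12] [16,83] [105] [88] [86] [102] [35].

7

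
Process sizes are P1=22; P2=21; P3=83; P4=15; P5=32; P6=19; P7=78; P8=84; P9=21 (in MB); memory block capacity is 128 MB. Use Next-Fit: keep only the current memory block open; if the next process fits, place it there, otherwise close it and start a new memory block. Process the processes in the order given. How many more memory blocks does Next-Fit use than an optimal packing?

1

Next-Fit: [22,21,83] [15,32,19] [78] [84,21] → 4 memory blocks.
Total size 375 MB; any packing needs at least ⌈375/128⌉ = 3 memory blocks.
An optimal packing achieves that bound: [84,22,21] [83,21,19] [78,32,15] → 3 memory blocks.
Excess: 4 − 3 = 1.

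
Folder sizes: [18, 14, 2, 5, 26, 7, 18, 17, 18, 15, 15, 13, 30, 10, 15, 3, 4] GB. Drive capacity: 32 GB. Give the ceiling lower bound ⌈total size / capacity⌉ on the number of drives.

8 drives

Total size = 18 + 14 + 2 + 5 + 26 + 7 + 18 + 17 + 18 + 15 + 15 + 13 + 30 + 10 + 15 + 3 + 4 = 230 GB.
⌈230 / 32⌉ = 8.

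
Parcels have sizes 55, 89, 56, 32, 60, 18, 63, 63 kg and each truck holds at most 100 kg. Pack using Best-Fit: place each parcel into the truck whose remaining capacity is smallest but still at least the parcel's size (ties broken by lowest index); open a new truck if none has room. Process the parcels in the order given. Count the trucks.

Put 55 kg in truck 1; 45 kg remain.
Put 89 kg in truck 2; 11 kg remain.
Put 56 kg in truck 3; 44 kg remain.
Put 32 kg in truck 3; 12 kg remain.
Put 60 kg in truck 4; 40 kg remain.
Put 18 kg in truck 4; 22 kg remain.
Put 63 kg in truck 5; 37 kg remain.
Put 63 kg in truck 6; 37 kg remain.
Final trucks: [55] [89] [56,32] [60,18] [63] [63].

6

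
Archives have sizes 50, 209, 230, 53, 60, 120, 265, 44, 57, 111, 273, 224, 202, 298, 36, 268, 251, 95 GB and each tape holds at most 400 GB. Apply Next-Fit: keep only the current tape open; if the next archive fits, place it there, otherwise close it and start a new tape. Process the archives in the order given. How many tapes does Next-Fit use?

50 GB → tape 1 (remaining 350 GB)
209 GB → tape 1 (remaining 141 GB)
230 GB → tape 2 (remaining 170 GB)
53 GB → tape 2 (remaining 117 GB)
60 GB → tape 2 (remaining 57 GB)
120 GB → tape 3 (remaining 280 GB)
265 GB → tape 3 (remaining 15 GB)
44 GB → tape 4 (remaining 356 GB)
57 GB → tape 4 (remaining 299 GB)
111 GB → tape 4 (remaining 188 GB)
273 GB → tape 5 (remaining 127 GB)
224 GB → tape 6 (remaining 176 GB)
202 GB → tape 7 (remaining 198 GB)
298 GB → tape 8 (remaining 102 GB)
36 GB → tape 8 (remaining 66 GB)
268 GB → tape 9 (remaining 132 GB)
251 GB → tape 10 (remaining 149 GB)
95 GB → tape 10 (remaining 54 GB)

10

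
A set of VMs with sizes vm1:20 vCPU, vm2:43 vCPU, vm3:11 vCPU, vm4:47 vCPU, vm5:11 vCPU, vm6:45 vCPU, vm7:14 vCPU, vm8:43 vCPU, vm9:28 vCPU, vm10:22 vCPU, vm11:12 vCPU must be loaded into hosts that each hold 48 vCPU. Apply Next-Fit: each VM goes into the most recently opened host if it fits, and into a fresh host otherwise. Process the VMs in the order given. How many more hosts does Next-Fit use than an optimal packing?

Next-Fit: [20] [43] [11] [47] [11] [45] [14] [43] [28] [22,12] → 10 hosts.
Total size 296 vCPU; any packing needs at least ⌈296/48⌉ = 7 hosts.
An optimal packing achieves that bound: [47] [45] [43] [43] [28,20] [22,14,12] [11,11] → 7 hosts.
Excess: 10 − 7 = 3.

3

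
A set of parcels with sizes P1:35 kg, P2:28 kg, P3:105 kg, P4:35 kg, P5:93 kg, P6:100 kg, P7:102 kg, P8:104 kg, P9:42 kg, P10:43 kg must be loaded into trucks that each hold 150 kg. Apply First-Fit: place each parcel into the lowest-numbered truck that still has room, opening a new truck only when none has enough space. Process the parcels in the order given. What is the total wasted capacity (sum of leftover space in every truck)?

213

truck 1: place P1 (35 kg), 115 kg left
truck 1: place P2 (28 kg), 87 kg left
truck 2: place P3 (105 kg), 45 kg left
truck 1: place P4 (35 kg), 52 kg left
truck 3: place P5 (93 kg), 57 kg left
truck 4: place P6 (100 kg), 50 kg left
truck 5: place P7 (102 kg), 48 kg left
truck 6: place P8 (104 kg), 46 kg left
truck 1: place P9 (42 kg), 10 kg left
truck 2: place P10 (43 kg), 2 kg left
6 trucks × 150 kg = 900 kg; used 687 kg; unused 213 kg.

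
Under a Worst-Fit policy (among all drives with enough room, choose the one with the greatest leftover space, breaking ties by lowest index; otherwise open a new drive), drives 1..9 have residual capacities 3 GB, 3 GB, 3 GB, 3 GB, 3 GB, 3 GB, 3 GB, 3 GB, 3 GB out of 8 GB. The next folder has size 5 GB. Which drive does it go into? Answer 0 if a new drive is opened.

0

No drive has ≥ 5 GB free, so a new drive is opened.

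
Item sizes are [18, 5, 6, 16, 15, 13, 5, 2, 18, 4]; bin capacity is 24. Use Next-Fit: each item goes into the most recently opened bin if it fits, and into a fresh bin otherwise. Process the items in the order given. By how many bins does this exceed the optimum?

Next-Fit: [18,5] [6,16] [15] [13,5,2] [18,4] → 5 bins.
Total size 102; any packing needs at least ⌈102/24⌉ = 5 bins.
So 5 is already optimal.

0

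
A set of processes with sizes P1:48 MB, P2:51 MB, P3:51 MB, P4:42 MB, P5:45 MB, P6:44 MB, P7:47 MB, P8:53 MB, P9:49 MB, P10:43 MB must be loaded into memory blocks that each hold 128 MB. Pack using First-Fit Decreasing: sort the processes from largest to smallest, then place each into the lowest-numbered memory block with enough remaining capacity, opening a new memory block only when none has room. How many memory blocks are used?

Sorted descending: 53, 51, 51, 49, 48, 47, 45, 44, 43, 42.
Put 53 MB in memory block 1; 75 MB remain.
Put 51 MB in memory block 1; 24 MB remain.
Put 51 MB in memory block 2; 77 MB remain.
Put 49 MB in memory block 2; 28 MB remain.
Put 48 MB in memory block 3; 80 MB remain.
Put 47 MB in memory block 3; 33 MB remain.
Put 45 MB in memory block 4; 83 MB remain.
Put 44 MB in memory block 4; 39 MB remain.
Put 43 MB in memory block 5; 85 MB remain.
Put 42 MB in memory block 5; 43 MB remain.

5 memory blocks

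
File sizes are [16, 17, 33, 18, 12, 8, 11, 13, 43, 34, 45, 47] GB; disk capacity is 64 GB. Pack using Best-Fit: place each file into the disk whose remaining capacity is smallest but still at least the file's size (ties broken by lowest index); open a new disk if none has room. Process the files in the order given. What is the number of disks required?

6

Put 16 GB in disk 1; 48 GB remain.
Put 17 GB in disk 1; 31 GB remain.
Put 33 GB in disk 2; 31 GB remain.
Put 18 GB in disk 1; 13 GB remain.
Put 12 GB in disk 1; 1 GB remain.
Put 8 GB in disk 2; 23 GB remain.
Put 11 GB in disk 2; 12 GB remain.
Put 13 GB in disk 3; 51 GB remain.
Put 43 GB in disk 3; 8 GB remain.
Put 34 GB in disk 4; 30 GB remain.
Put 45 GB in disk 5; 19 GB remain.
Put 47 GB in disk 6; 17 GB remain.
Final disks: [16,17,18,12] [33,8,11] [13,43] [34] [45] [47].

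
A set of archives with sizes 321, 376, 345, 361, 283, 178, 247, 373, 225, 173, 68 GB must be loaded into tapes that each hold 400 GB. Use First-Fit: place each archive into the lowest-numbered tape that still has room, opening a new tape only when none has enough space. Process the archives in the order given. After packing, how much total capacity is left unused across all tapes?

321 GB → tape 1 (remaining 79 GB)
376 GB → tape 2 (remaining 24 GB)
345 GB → tape 3 (remaining 55 GB)
361 GB → tape 4 (remaining 39 GB)
283 GB → tape 5 (remaining 117 GB)
178 GB → tape 6 (remaining 222 GB)
247 GB → tape 7 (remaining 153 GB)
373 GB → tape 8 (remaining 27 GB)
225 GB → tape 9 (remaining 175 GB)
173 GB → tape 6 (remaining 49 GB)
68 GB → tape 1 (remaining 11 GB)
9 tapes × 400 GB = 3600 GB; used 2950 GB; unused 650 GB.

650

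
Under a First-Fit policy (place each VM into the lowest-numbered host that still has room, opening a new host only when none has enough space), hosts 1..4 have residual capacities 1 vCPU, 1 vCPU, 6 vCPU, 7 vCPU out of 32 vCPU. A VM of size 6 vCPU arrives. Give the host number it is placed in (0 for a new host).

3

Hosts with room: host 3 (6 vCPU), host 4 (7 vCPU).
The first with room is host 3.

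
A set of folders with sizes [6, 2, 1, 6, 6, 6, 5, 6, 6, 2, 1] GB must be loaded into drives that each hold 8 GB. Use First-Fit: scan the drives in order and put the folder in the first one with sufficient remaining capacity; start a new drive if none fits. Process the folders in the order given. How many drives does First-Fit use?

6 GB → drive 1 (remaining 2 GB)
2 GB → drive 1 (remaining 0 GB)
1 GB → drive 2 (remaining 7 GB)
6 GB → drive 2 (remaining 1 GB)
6 GB → drive 3 (remaining 2 GB)
6 GB → drive 4 (remaining 2 GB)
5 GB → drive 5 (remaining 3 GB)
6 GB → drive 6 (remaining 2 GB)
6 GB → drive 7 (remaining 2 GB)
2 GB → drive 3 (remaining 0 GB)
1 GB → drive 2 (remaining 0 GB)

7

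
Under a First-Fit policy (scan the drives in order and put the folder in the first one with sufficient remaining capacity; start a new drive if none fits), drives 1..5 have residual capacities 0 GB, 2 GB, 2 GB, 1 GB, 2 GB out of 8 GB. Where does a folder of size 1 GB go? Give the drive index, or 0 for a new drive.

2

Drives with room: drive 2 (2 GB), drive 3 (2 GB), drive 4 (1 GB), drive 5 (2 GB).
The first with room is drive 2.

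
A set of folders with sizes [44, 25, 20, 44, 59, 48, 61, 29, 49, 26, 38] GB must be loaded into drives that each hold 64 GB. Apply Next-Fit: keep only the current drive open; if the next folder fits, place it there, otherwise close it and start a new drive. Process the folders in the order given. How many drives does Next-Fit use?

9 drives

drive 1: place 44 GB, 20 GB left
drive 2: place 25 GB, 39 GB left
drive 2: place 20 GB, 19 GB left
drive 3: place 44 GB, 20 GB left
drive 4: place 59 GB, 5 GB left
drive 5: place 48 GB, 16 GB left
drive 6: place 61 GB, 3 GB left
drive 7: place 29 GB, 35 GB left
drive 8: place 49 GB, 15 GB left
drive 9: place 26 GB, 38 GB left
drive 9: place 38 GB, 0 GB left
Final drives: [44] [25,20] [44] [59] [48] [61] [29] [49] [26,38].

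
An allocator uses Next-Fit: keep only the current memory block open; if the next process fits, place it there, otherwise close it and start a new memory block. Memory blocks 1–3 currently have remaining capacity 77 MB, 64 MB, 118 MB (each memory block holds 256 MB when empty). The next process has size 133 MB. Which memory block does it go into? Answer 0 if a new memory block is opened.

Next-Fit only looks at memory block 3, which has 118 MB free.
133 MB does not fit, so a new memory block is opened.

0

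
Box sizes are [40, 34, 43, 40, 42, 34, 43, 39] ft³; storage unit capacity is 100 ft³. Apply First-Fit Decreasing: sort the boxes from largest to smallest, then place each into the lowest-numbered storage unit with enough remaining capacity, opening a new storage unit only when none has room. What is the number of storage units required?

4

Sorted descending: 43, 43, 42, 40, 40, 39, 34, 34.
43 ft³ → storage unit 1 (remaining 57 ft³)
43 ft³ → storage unit 1 (remaining 14 ft³)
42 ft³ → storage unit 2 (remaining 58 ft³)
40 ft³ → storage unit 2 (remaining 18 ft³)
40 ft³ → storage unit 3 (remaining 60 ft³)
39 ft³ → storage unit 3 (remaining 21 ft³)
34 ft³ → storage unit 4 (remaining 66 ft³)
34 ft³ → storage unit 4 (remaining 32 ft³)
Final storage units: [43,43] [42,40] [40,39] [34,34].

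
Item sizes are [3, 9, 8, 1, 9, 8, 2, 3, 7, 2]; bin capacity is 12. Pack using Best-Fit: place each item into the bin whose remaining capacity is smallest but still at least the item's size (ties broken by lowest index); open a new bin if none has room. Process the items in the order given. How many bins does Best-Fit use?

5

bin 1: place 3, 9 left
bin 1: place 9, 0 left
bin 2: place 8, 4 left
bin 2: place 1, 3 left
bin 3: place 9, 3 left
bin 4: place 8, 4 left
bin 2: place 2, 1 left
bin 3: place 3, 0 left
bin 5: place 7, 5 left
bin 4: place 2, 2 left
Final bins: [3,9] [8,1,2] [9,3] [8,2] [7].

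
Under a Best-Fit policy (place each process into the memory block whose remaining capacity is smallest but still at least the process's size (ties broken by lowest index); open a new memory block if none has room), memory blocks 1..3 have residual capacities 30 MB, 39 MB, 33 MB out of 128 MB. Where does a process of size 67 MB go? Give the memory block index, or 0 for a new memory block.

No memory block has ≥ 67 MB free, so a new memory block is opened.

0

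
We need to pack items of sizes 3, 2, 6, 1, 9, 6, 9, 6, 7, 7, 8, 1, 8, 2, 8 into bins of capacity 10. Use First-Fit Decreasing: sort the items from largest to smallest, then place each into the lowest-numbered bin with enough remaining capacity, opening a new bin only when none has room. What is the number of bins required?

Sorted descending: 9, 9, 8, 8, 8, 7, 7, 6, 6, 6, 3, 2, 2, 1, 1.
Put 9 in bin 1; 1 remain.
Put 9 in bin 2; 1 remain.
Put 8 in bin 3; 2 remain.
Put 8 in bin 4; 2 remain.
Put 8 in bin 5; 2 remain.
Put 7 in bin 6; 3 remain.
Put 7 in bin 7; 3 remain.
Put 6 in bin 8; 4 remain.
Put 6 in bin 9; 4 remain.
Put 6 in bin 10; 4 remain.
Put 3 in bin 6; 0 remain.
Put 2 in bin 3; 0 remain.
Put 2 in bin 4; 0 remain.
Put 1 in bin 1; 0 remain.
Put 1 in bin 2; 0 remain.

10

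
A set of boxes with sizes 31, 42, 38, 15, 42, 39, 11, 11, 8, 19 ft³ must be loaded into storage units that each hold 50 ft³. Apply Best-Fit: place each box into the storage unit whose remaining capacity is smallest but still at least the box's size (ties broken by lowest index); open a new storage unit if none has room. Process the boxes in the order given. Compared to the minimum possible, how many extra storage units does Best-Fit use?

Best-Fit: [31,15] [42,8] [38,11] [42] [39,11] [19] → 6 storage units.
Total size 256 ft³; any packing needs at least ⌈256/50⌉ = 6 storage units.
So 6 is already optimal.

0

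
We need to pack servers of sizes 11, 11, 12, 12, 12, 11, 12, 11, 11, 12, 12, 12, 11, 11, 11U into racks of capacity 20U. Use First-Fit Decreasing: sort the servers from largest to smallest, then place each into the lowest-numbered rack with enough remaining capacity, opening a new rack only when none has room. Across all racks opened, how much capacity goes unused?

128

Sorted descending: 12, 12, 12, 12, 12, 12, 12, 11, 11, 11, 11, 11, 11, 11, 11.
rack 1: place 12U, 8U left
rack 2: place 12U, 8U left
rack 3: place 12U, 8U left
rack 4: place 12U, 8U left
rack 5: place 12U, 8U left
rack 6: place 12U, 8U left
rack 7: place 12U, 8U left
rack 8: place 11U, 9U left
rack 9: place 11U, 9U left
rack 10: place 11U, 9U left
rack 11: place 11U, 9U left
rack 12: place 11U, 9U left
rack 13: place 11U, 9U left
rack 14: place 11U, 9U left
rack 15: place 11U, 9U left
15 racks × 20U = 300U; used 172U; unused 128U.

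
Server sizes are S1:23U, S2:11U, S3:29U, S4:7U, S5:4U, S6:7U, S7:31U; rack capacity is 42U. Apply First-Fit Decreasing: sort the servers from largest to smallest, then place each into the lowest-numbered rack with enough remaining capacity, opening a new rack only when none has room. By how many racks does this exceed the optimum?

0

First-Fit Decreasing: [31,11] [29,7,4] [23,7] → 3 racks.
Total size 112U; any packing needs at least ⌈112/42⌉ = 3 racks.
So 3 is already optimal.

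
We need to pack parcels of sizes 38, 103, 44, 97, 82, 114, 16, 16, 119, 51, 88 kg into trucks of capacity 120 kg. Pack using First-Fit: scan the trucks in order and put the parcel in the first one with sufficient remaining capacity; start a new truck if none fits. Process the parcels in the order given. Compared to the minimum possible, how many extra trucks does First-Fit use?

1

First-Fit: [38,44,16,16] [103] [97] [82] [114] [119] [51] [88] → 8 trucks.
Total size 768 kg; any packing needs at least ⌈768/120⌉ = 7 trucks.
An optimal packing achieves that bound: [119] [114] [103,16] [97,16] [88] [82,38] [51,44] → 7 trucks.
Excess: 8 − 7 = 1.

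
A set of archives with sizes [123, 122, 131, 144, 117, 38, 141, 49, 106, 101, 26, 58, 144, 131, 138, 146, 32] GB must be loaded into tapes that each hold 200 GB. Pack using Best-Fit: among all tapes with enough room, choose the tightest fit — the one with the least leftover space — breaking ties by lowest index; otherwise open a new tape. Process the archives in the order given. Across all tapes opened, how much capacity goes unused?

tape 1: place 123 GB, 77 GB left
tape 2: place 122 GB, 78 GB left
tape 3: place 131 GB, 69 GB left
tape 4: place 144 GB, 56 GB left
tape 5: place 117 GB, 83 GB left
tape 4: place 38 GB, 18 GB left
tape 6: place 141 GB, 59 GB left
tape 6: place 49 GB, 10 GB left
tape 7: place 106 GB, 94 GB left
tape 8: place 101 GB, 99 GB left
tape 3: place 26 GB, 43 GB left
tape 1: place 58 GB, 19 GB left
tape 9: place 144 GB, 56 GB left
tape 10: place 131 GB, 69 GB left
tape 11: place 138 GB, 62 GB left
tape 12: place 146 GB, 54 GB left
tape 3: place 32 GB, 11 GB left
12 tapes × 200 GB = 2400 GB; used 1747 GB; unused 653 GB.

653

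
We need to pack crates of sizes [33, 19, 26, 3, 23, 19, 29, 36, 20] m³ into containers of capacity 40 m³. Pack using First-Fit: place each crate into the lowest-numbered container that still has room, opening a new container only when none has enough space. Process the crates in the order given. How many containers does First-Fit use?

Put 33 m³ in container 1; 7 m³ remain.
Put 19 m³ in container 2; 21 m³ remain.
Put 26 m³ in container 3; 14 m³ remain.
Put 3 m³ in container 1; 4 m³ remain.
Put 23 m³ in container 4; 17 m³ remain.
Put 19 m³ in container 2; 2 m³ remain.
Put 29 m³ in container 5; 11 m³ remain.
Put 36 m³ in container 6; 4 m³ remain.
Put 20 m³ in container 7; 20 m³ remain.
Final containers: [33,3] [19,19] [26] [23] [29] [36] [20].

7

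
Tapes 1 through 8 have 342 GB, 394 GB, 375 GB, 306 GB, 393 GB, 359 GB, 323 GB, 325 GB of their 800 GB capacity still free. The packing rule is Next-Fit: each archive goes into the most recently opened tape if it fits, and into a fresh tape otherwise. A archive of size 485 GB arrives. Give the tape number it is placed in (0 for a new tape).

Next-Fit only looks at tape 8, which has 325 GB free.
485 GB does not fit, so a new tape is opened.

0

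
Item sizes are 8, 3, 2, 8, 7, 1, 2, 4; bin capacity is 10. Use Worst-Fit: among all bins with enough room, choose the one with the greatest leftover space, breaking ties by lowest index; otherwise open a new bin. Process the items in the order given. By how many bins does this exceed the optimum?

1

Worst-Fit: [8] [3,2,1,2] [8] [7] [4] → 5 bins.
Total size 35; any packing needs at least ⌈35/10⌉ = 4 bins.
An optimal packing achieves that bound: [8,2] [8,2] [7,3] [4,1] → 4 bins.
Excess: 5 − 4 = 1.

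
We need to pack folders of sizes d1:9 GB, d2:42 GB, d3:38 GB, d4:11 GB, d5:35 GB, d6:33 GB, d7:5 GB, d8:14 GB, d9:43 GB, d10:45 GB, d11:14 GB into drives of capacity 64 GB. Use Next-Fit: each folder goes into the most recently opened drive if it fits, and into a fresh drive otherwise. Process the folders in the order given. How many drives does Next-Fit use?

6

drive 1: place d1 (9 GB), 55 GB left
drive 1: place d2 (42 GB), 13 GB left
drive 2: place d3 (38 GB), 26 GB left
drive 2: place d4 (11 GB), 15 GB left
drive 3: place d5 (35 GB), 29 GB left
drive 4: place d6 (33 GB), 31 GB left
drive 4: place d7 (5 GB), 26 GB left
drive 4: place d8 (14 GB), 12 GB left
drive 5: place d9 (43 GB), 21 GB left
drive 6: place d10 (45 GB), 19 GB left
drive 6: place d11 (14 GB), 5 GB left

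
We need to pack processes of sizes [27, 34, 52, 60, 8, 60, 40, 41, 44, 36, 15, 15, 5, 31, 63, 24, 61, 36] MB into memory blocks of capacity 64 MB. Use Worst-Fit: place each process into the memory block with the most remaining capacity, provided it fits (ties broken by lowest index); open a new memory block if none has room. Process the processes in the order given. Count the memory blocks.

Put 27 MB in memory block 1; 37 MB remain.
Put 34 MB in memory block 1; 3 MB remain.
Put 52 MB in memory block 2; 12 MB remain.
Put 60 MB in memory block 3; 4 MB remain.
Put 8 MB in memory block 2; 4 MB remain.
Put 60 MB in memory block 4; 4 MB remain.
Put 40 MB in memory block 5; 24 MB remain.
Put 41 MB in memory block 6; 23 MB remain.
Put 44 MB in memory block 7; 20 MB remain.
Put 36 MB in memory block 8; 28 MB remain.
Put 15 MB in memory block 8; 13 MB remain.
Put 15 MB in memory block 5; 9 MB remain.
Put 5 MB in memory block 6; 18 MB remain.
Put 31 MB in memory block 9; 33 MB remain.
Put 63 MB in memory block 10; 1 MB remain.
Put 24 MB in memory block 9; 9 MB remain.
Put 61 MB in memory block 11; 3 MB remain.
Put 36 MB in memory block 12; 28 MB remain.

12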